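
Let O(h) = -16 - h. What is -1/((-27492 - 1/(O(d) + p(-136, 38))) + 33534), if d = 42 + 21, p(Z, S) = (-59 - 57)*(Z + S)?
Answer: -11289/68208137 ≈ -0.00016551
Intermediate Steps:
p(Z, S) = -116*S - 116*Z (p(Z, S) = -116*(S + Z) = -116*S - 116*Z)
d = 63
-1/((-27492 - 1/(O(d) + p(-136, 38))) + 33534) = -1/((-27492 - 1/((-16 - 1*63) + (-116*38 - 116*(-136)))) + 33534) = -1/((-27492 - 1/((-16 - 63) + (-4408 + 15776))) + 33534) = -1/((-27492 - 1/(-79 + 11368)) + 33534) = -1/((-27492 - 1/11289) + 33534) = -1/(-310357189/11289 + 33534) = -1/68208137/11289 = -1*11289/68208137 = -11289/68208137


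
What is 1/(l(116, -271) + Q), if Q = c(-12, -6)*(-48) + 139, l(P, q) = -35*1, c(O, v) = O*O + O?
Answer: -1/6232 ≈ -0.00016046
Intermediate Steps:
c(O, v) = O + O**2 (c(O, v) = O**2 + O = O + O**2)
l(P, q) = -35
Q = -6197 (Q = -12*(1 - 12)*(-48) + 139 = -12*(-11)*(-48) + 139 = 132*(-48) + 139 = -6336 + 139 = -6197)
1/(l(116, -271) + Q) = 1/(-35 - 6197) = 1/(-6232) = -1/6232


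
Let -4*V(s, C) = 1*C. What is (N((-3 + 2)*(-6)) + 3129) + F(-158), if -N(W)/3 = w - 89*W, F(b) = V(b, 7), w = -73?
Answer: 19793/4 ≈ 4948.3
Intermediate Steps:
V(s, C) = -C/4
F(b) = -7/4 (F(b) = -¼*7 = -7/4)
N(W) = 219 + 267*W (N(W) = -3*(-73 - 89*W) = 219 + 267*W)
(N((-3 + 2)*(-6)) + 3129) + F(-158) = ((219 + 267*((-3 + 2)*(-6))) + 3129) - 7/4 = ((219 + 267*(-1*(-6))) + 3129) - 7/4 = ((219 + 267*6) + 3129) - 7/4 = ((219 + 1602) + 3129) - 7/4 = (1821 + 3129) - 7/4 = 4950 - 7/4 = 19793/4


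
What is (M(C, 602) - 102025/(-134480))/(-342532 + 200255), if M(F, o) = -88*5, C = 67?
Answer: 11813835/3826682192 ≈ 0.0030872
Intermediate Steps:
M(F, o) = -440
(M(C, 602) - 102025/(-134480))/(-342532 + 200255) = (-440 - 102025/(-134480))/(-342532 + 200255) = (-440 - 102025*(-1/134480))/(-142277) = (-440 + 20405/26896)*(-1/142277) = -11813835/26896*(-1/142277) = 11813835/3826682192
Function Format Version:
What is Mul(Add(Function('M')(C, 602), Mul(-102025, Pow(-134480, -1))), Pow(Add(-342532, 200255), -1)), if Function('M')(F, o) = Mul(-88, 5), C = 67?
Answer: Rational(11813835, 3826682192) ≈ 0.0030872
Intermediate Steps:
Function('M')(F, o) = -440
Mul(Add(Function('M')(C, 602), Mul(-102025, Pow(-134480, -1))), Pow(Add(-342532, 200255), -1)) = Mul(Add(-440, Mul(-102025, Pow(-134480, -1))), Pow(Add(-342532, 200255), -1)) = Mul(Add(-440, Mul(-102025, Rational(-1, 134480))), Pow(-142277, -1)) = Mul(Add(-440, Rational(20405, 26896)), Rational(-1, 142277)) = Mul(Rational(-11813835, 26896), Rational(-1, 142277)) = Rational(11813835, 3826682192)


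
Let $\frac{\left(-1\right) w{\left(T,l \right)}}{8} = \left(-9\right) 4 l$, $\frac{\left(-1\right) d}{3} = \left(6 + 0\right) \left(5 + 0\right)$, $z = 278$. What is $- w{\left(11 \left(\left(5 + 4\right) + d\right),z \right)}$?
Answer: $-80064$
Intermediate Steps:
$d = -90$ ($d = - 3 \left(6 + 0\right) \left(5 + 0\right) = - 3 \cdot 6 \cdot 5 = \left(-3\right) 30 = -90$)
$w{\left(T,l \right)} = 288 l$ ($w{\left(T,l \right)} = - 8 \left(-9\right) 4 l = - 8 \left(- 36 l\right) = 288 l$)
$- w{\left(11 \left(\left(5 + 4\right) + d\right),z \right)} = - 288 \cdot 278 = \left(-1\right) 80064 = -80064$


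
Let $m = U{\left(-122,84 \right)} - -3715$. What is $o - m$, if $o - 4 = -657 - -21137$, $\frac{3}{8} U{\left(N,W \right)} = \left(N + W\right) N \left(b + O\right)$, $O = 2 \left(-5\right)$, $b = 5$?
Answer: $\frac{235747}{3} \approx 78582.0$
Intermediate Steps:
$O = -10$
$U{\left(N,W \right)} = - \frac{40 N \left(N + W\right)}{3}$ ($U{\left(N,W \right)} = \frac{8 \left(N + W\right) N \left(5 - 10\right)}{3} = \frac{8 N \left(N + W\right) \left(-5\right)}{3} = \frac{8 \left(- 5 N \left(N + W\right)\right)}{3} = - \frac{40 N \left(N + W\right)}{3}$)
$o = 20484$ ($o = 4 - -20480 = 4 + \left(-657 + 21137\right) = 4 + 20480 = 20484$)
$m = - \frac{174295}{3}$ ($m = \frac{40}{3} \left(-122\right) \left(\left(-1\right) \left(-122\right) - 84\right) - -3715 = \frac{40}{3} \left(-122\right) \left(122 - 84\right) + 3715 = \frac{40}{3} \left(-122\right) 38 + 3715 = - \frac{185440}{3} + 3715 = - \frac{174295}{3} \approx -58098.0$)
$o - m = 20484 - - \frac{174295}{3} = 20484 + \frac{174295}{3} = \frac{235747}{3}$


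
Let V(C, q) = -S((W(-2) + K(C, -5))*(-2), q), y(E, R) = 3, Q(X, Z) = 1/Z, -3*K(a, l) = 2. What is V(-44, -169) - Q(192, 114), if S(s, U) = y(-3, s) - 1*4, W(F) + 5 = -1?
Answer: 113/114 ≈ 0.99123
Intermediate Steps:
K(a, l) = -⅔ (K(a, l) = -⅓*2 = -⅔)
W(F) = -6 (W(F) = -5 - 1 = -6)
S(s, U) = -1 (S(s, U) = 3 - 1*4 = 3 - 4 = -1)
V(C, q) = 1 (V(C, q) = -1*(-1) = 1)
V(-44, -169) - Q(192, 114) = 1 - 1/114 = 113/114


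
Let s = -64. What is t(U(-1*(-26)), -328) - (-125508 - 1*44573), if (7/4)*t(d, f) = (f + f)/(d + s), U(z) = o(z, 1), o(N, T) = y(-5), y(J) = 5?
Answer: 70246077/413 ≈ 1.7009e+5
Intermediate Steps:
o(N, T) = 5
U(z) = 5
t(d, f) = 8*f/(7*(-64 + d)) (t(d, f) = 4*((f + f)/(d - 64))/7 = 4*((2*f)/(-64 + d))/7 = 4*(2*f/(-64 + d))/7 = 8*f/(7*(-64 + d)))
t(U(-1*(-26)), -328) - (-125508 - 1*44573) = (8/7)*(-328)/(-64 + 5) - (-125508 - 1*44573) = (8/7)*(-328)/(-59) - (-125508 - 44573) = (8/7)*(-328)*(-1/59) - 1*(-170081) = 2624/413 + 170081 = 70246077/413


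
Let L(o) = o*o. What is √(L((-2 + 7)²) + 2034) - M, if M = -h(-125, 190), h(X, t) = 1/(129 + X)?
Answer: ¼ + √2659 ≈ 51.815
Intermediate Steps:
L(o) = o²
M = -¼ (M = -1/(129 - 125) = -1/4 = -1*¼ = -¼ ≈ -0.25000)
√(L((-2 + 7)²) + 2034) - M = √(((-2 + 7)²)² + 2034) - 1*(-¼) = √((5²)² + 2034) + ¼ = √(25² + 2034) + ¼ = √(625 + 2034) + ¼ = √2659 + ¼ = ¼ + √2659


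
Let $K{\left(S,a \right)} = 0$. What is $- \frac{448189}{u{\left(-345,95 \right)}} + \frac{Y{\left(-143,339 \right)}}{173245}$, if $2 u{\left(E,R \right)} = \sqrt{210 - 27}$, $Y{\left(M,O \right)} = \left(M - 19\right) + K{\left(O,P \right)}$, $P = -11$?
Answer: $- \frac{162}{173245} - \frac{896378 \sqrt{183}}{183} \approx -66262.0$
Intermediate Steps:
$Y{\left(M,O \right)} = -19 + M$ ($Y{\left(M,O \right)} = \left(M - 19\right) + 0 = \left(-19 + M\right) + 0 = -19 + M$)
$u{\left(E,R \right)} = \frac{\sqrt{183}}{2}$ ($u{\left(E,R \right)} = \frac{\sqrt{210 - 27}}{2} = \frac{\sqrt{183}}{2}$)
$- \frac{448189}{u{\left(-345,95 \right)}} + \frac{Y{\left(-143,339 \right)}}{173245} = - \frac{448189}{\frac{1}{2} \sqrt{183}} + \frac{-19 - 143}{173245} = - 448189 \frac{2 \sqrt{183}}{183} - \frac{162}{173245} = - \frac{896378 \sqrt{183}}{183} - \frac{162}{173245} = - \frac{162}{173245} - \frac{896378 \sqrt{183}}{183}$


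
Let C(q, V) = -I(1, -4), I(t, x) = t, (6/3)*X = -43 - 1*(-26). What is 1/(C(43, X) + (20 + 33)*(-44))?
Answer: -1/2333 ≈ -0.00042863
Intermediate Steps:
X = -17/2 (X = (-43 - 1*(-26))/2 = (-43 + 26)/2 = (1/2)*(-17) = -17/2 ≈ -8.5000)
C(q, V) = -1 (C(q, V) = -1*1 = -1)
1/(C(43, X) + (20 + 33)*(-44)) = 1/(-1 + (20 + 33)*(-44)) = 1/(-1 + 53*(-44)) = 1/(-1 - 2332) = 1/(-2333) = -1/2333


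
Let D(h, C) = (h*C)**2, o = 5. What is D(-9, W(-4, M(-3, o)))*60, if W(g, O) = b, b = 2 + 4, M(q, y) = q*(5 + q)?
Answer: 174960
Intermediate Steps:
b = 6
W(g, O) = 6
D(h, C) = C**2*h**2 (D(h, C) = (C*h)**2 = C**2*h**2)
D(-9, W(-4, M(-3, o)))*60 = (6**2*(-9)**2)*60 = (36*81)*60 = 2916*60 = 174960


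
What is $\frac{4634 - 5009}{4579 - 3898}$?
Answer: $- \frac{125}{227} \approx -0.55066$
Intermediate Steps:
$\frac{4634 - 5009}{4579 - 3898} = - \frac{375}{681} = \left(-375\right) \frac{1}{681} = - \frac{125}{227}$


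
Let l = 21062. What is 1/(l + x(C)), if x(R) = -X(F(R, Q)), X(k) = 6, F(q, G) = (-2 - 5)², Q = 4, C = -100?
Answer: 1/21056 ≈ 4.7492e-5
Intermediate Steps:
F(q, G) = 49 (F(q, G) = (-7)² = 49)
x(R) = -6 (x(R) = -1*6 = -6)
1/(l + x(C)) = 1/(21062 - 6) = 1/21056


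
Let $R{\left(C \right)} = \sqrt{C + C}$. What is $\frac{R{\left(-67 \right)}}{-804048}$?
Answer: $- \frac{i \sqrt{134}}{804048} \approx - 1.4397 \cdot 10^{-5} i$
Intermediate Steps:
$R{\left(C \right)} = \sqrt{2} \sqrt{C}$ ($R{\left(C \right)} = \sqrt{2 C} = \sqrt{2} \sqrt{C}$)
$\frac{R{\left(-67 \right)}}{-804048} = \frac{\sqrt{2} \sqrt{-67}}{-804048} = \sqrt{2} i \sqrt{67} \left(- \frac{1}{804048}\right) = i \sqrt{134} \left(- \frac{1}{804048}\right) = - \frac{i \sqrt{134}}{804048}$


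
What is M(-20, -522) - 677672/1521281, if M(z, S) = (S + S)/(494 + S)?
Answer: 392310637/10648967 ≈ 36.840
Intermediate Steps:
M(z, S) = 2*S/(494 + S) (M(z, S) = (2*S)/(494 + S) = 2*S/(494 + S))
M(-20, -522) - 677672/1521281 = 2*(-522)/(494 - 522) - 677672/1521281 = 2*(-522)/(-28) - 677672*1/1521281 = 2*(-522)*(-1/28) - 677672/1521281 = 261/7 - 677672/1521281 = 392310637/10648967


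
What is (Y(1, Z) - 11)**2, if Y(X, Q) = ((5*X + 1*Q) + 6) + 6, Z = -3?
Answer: 9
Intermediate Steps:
Y(X, Q) = 12 + Q + 5*X (Y(X, Q) = ((5*X + Q) + 6) + 6 = ((Q + 5*X) + 6) + 6 = (6 + Q + 5*X) + 6 = 12 + Q + 5*X)
(Y(1, Z) - 11)**2 = ((12 - 3 + 5*1) - 11)**2 = ((12 - 3 + 5) - 11)**2 = (14 - 11)**2 = 3**2 = 9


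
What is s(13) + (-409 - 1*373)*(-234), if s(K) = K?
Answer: 183001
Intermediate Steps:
s(13) + (-409 - 1*373)*(-234) = 13 + (-409 - 1*373)*(-234) = 13 + (-409 - 373)*(-234) = 13 - 782*(-234) = 13 + 182988 = 183001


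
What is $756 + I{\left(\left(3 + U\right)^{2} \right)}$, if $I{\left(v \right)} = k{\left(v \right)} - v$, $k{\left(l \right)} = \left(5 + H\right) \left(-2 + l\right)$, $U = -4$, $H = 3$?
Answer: $747$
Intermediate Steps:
$k{\left(l \right)} = -16 + 8 l$ ($k{\left(l \right)} = \left(5 + 3\right) \left(-2 + l\right) = 8 \left(-2 + l\right) = -16 + 8 l$)
$I{\left(v \right)} = -16 + 7 v$ ($I{\left(v \right)} = \left(-16 + 8 v\right) - v = -16 + 7 v$)
$756 + I{\left(\left(3 + U\right)^{2} \right)} = 756 - \left(16 - 7 \left(3 - 4\right)^{2}\right) = 756 - \left(16 - 7 \left(-1\right)^{2}\right) = 756 + \left(-16 + 7 \cdot 1\right) = 756 + \left(-16 + 7\right) = 756 - 9 = 747$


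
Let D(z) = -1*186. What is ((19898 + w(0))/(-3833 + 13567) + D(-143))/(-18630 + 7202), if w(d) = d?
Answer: 895313/55620076 ≈ 0.016097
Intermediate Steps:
D(z) = -186
((19898 + w(0))/(-3833 + 13567) + D(-143))/(-18630 + 7202) = ((19898 + 0)/(-3833 + 13567) - 186)/(-18630 + 7202) = (19898/9734 - 186)/(-11428) = (19898*(1/9734) - 186)*(-1/11428) = (9949/4867 - 186)*(-1/11428) = -895313/4867*(-1/11428) = 895313/55620076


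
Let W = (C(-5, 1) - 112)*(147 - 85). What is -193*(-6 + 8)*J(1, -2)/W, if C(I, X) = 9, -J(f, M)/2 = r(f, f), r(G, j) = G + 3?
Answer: -1544/3193 ≈ -0.48356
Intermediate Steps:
r(G, j) = 3 + G
J(f, M) = -6 - 2*f (J(f, M) = -2*(3 + f) = -6 - 2*f)
W = -6386 (W = (9 - 112)*(147 - 85) = -103*62 = -6386)
-193*(-6 + 8)*J(1, -2)/W = -193*(-6 + 8)*(-6 - 2*1)/(-6386) = -193*2*(-6 - 2)*(-1)/6386 = -193*2*(-8)*(-1)/6386 = -(-3088)*(-1)/6386 = -193*8/3193 = -1544/3193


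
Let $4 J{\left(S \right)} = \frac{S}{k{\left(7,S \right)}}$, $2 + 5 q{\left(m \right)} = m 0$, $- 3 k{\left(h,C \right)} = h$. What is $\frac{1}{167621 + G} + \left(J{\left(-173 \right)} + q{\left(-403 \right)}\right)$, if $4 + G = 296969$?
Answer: $\frac{589791997}{32521020} \approx 18.136$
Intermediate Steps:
$G = 296965$ ($G = -4 + 296969 = 296965$)
$k{\left(h,C \right)} = - \frac{h}{3}$
$q{\left(m \right)} = - \frac{2}{5}$ ($q{\left(m \right)} = - \frac{2}{5} + \frac{m 0}{5} = - \frac{2}{5} + \frac{1}{5} \cdot 0 = - \frac{2}{5} + 0 = - \frac{2}{5}$)
$J{\left(S \right)} = - \frac{3 S}{28}$ ($J{\left(S \right)} = \frac{S \frac{1}{\left(- \frac{1}{3}\right) 7}}{4} = \frac{S \frac{1}{- \frac{7}{3}}}{4} = \frac{S \left(- \frac{3}{7}\right)}{4} = \frac{\left(- \frac{3}{7}\right) S}{4} = - \frac{3 S}{28}$)
$\frac{1}{167621 + G} + \left(J{\left(-173 \right)} + q{\left(-403 \right)}\right) = \frac{1}{167621 + 296965} - - \frac{2539}{140} = \frac{1}{464586} + \left(\frac{519}{28} - \frac{2}{5}\right) = \frac{1}{464586} + \frac{2539}{140} = \frac{589791997}{32521020}$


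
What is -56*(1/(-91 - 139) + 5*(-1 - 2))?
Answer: 96628/115 ≈ 840.24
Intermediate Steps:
-56*(1/(-91 - 139) + 5*(-1 - 2)) = -56*(1/(-230) + 5*(-3)) = -56*(-1/230 - 15) = -56*(-3451/230) = 96628/115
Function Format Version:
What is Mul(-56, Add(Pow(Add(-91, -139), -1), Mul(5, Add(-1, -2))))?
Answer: Rational(96628, 115) ≈ 840.24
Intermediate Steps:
Mul(-56, Add(Pow(Add(-91, -139), -1), Mul(5, Add(-1, -2)))) = Mul(-56, Add(Pow(-230, -1), Mul(5, -3))) = Mul(-56, Add(Rational(-1, 230), -15)) = Mul(-56, Rational(-3451, 230)) = Rational(96628, 115)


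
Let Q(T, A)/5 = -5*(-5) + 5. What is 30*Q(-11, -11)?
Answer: 4500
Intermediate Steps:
Q(T, A) = 150 (Q(T, A) = 5*(-5*(-5) + 5) = 5*(25 + 5) = 5*30 = 150)
30*Q(-11, -11) = 30*150 = 4500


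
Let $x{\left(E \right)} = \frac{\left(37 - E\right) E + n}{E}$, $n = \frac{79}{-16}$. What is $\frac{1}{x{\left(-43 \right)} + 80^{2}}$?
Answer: $\frac{688}{4458319} \approx 0.00015432$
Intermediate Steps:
$n = - \frac{79}{16}$ ($n = 79 \left(- \frac{1}{16}\right) = - \frac{79}{16} \approx -4.9375$)
$x{\left(E \right)} = \frac{- \frac{79}{16} + E \left(37 - E\right)}{E}$ ($x{\left(E \right)} = \frac{\left(37 - E\right) E - \frac{79}{16}}{E} = \frac{E \left(37 - E\right) - \frac{79}{16}}{E} = \frac{- \frac{79}{16} + E \left(37 - E\right)}{E}$)
$\frac{1}{x{\left(-43 \right)} + 80^{2}} = \frac{1}{\left(37 - -43 - \frac{79}{16 \left(-43\right)}\right) + 80^{2}} = \frac{1}{\left(37 + 43 - - \frac{79}{688}\right) + 6400} = \frac{1}{\left(37 + 43 + \frac{79}{688}\right) + 6400} = \frac{1}{\frac{55119}{688} + 6400} = \frac{1}{\frac{4458319}{688}} = \frac{688}{4458319}$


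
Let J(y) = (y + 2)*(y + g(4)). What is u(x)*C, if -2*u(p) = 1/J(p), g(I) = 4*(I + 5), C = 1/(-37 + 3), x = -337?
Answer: 1/6856780 ≈ 1.4584e-7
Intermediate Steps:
C = -1/34 (C = 1/(-34) = -1/34 ≈ -0.029412)
g(I) = 20 + 4*I (g(I) = 4*(5 + I) = 20 + 4*I)
J(y) = (2 + y)*(36 + y) (J(y) = (y + 2)*(y + (20 + 4*4)) = (2 + y)*(y + (20 + 16)) = (2 + y)*(y + 36) = (2 + y)*(36 + y))
u(p) = -1/(2*(72 + p² + 38*p))
u(x)*C = -1/(144 + 2*(-337)² + 76*(-337))*(-1/34) = -1/(144 + 2*113569 - 25612)*(-1/34) = -1/(144 + 227138 - 25612)*(-1/34) = -1/201670*(-1/34) = 1/6856780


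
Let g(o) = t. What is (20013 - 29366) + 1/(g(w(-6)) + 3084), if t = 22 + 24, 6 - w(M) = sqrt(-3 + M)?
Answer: -29274889/3130 ≈ -9353.0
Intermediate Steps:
w(M) = 6 - sqrt(-3 + M)
t = 46
g(o) = 46
(20013 - 29366) + 1/(g(w(-6)) + 3084) = (20013 - 29366) + 1/(46 + 3084) = -9353 + 1/3130 = -29274889/3130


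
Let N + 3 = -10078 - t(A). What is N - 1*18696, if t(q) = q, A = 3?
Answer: -28780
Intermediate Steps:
N = -10084 (N = -3 + (-10078 - 1*3) = -3 + (-10078 - 3) = -3 - 10081 = -10084)
N - 1*18696 = -10084 - 1*18696 = -10084 - 18696 = -28780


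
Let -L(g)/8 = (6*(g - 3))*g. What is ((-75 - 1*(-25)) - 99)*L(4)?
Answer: 28608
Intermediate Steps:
L(g) = -8*g*(-18 + 6*g) (L(g) = -8*6*(g - 3)*g = -8*6*(-3 + g)*g = -8*(-18 + 6*g)*g = -8*g*(-18 + 6*g))
((-75 - 1*(-25)) - 99)*L(4) = ((-75 - 1*(-25)) - 99)*(48*4*(3 - 1*4)) = ((-75 + 25) - 99)*(48*4*(3 - 4)) = (-50 - 99)*(48*4*(-1)) = -149*(-192) = 28608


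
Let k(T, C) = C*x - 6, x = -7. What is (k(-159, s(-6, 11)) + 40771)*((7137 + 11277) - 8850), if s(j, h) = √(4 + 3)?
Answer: 389876460 - 66948*√7 ≈ 3.8970e+8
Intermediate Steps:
s(j, h) = √7
k(T, C) = -6 - 7*C (k(T, C) = C*(-7) - 6 = -7*C - 6 = -6 - 7*C)
(k(-159, s(-6, 11)) + 40771)*((7137 + 11277) - 8850) = ((-6 - 7*√7) + 40771)*((7137 + 11277) - 8850) = (40765 - 7*√7)*(18414 - 8850) = (40765 - 7*√7)*9564 = 389876460 - 66948*√7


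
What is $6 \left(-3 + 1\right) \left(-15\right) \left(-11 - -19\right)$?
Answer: $1440$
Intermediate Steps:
$6 \left(-3 + 1\right) \left(-15\right) \left(-11 - -19\right) = 6 \left(-2\right) \left(-15\right) \left(-11 + 19\right) = \left(-12\right) \left(-15\right) 8 = 180 \cdot 8 = 1440$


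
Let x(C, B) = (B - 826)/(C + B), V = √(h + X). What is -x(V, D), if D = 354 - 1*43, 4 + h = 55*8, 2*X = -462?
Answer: 160165/96516 - 515*√205/96516 ≈ 1.5831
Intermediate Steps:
X = -231 (X = (½)*(-462) = -231)
h = 436 (h = -4 + 55*8 = -4 + 440 = 436)
D = 311 (D = 354 - 43 = 311)
V = √205 (V = √(436 - 231) = √205 ≈ 14.318)
x(C, B) = (-826 + B)/(B + C)
-x(V, D) = -(-826 + 311)/(311 + √205) = -(-515)/(311 + √205) = 515/(311 + √205)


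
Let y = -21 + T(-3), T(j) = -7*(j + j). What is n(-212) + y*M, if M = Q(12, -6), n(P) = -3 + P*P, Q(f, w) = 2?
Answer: 44983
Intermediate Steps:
n(P) = -3 + P²
M = 2
T(j) = -14*j
y = 21 (y = -21 - 14*(-3) = -21 + 42 = 21)
n(-212) + y*M = (-3 + (-212)²) + 21*2 = (-3 + 44944) + 42 = 44941 + 42 = 44983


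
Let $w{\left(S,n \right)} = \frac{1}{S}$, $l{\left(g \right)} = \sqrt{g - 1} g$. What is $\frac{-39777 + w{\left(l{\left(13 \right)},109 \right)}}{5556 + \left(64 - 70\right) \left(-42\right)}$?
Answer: $- \frac{13259}{1936} + \frac{\sqrt{3}}{453024} \approx -6.8487$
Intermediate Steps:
$l{\left(g \right)} = g \sqrt{-1 + g}$ ($l{\left(g \right)} = \sqrt{-1 + g} g = g \sqrt{-1 + g}$)
$\frac{-39777 + w{\left(l{\left(13 \right)},109 \right)}}{5556 + \left(64 - 70\right) \left(-42\right)} = \frac{-39777 + \frac{1}{13 \sqrt{-1 + 13}}}{5556 + \left(64 - 70\right) \left(-42\right)} = \frac{-39777 + \frac{1}{13 \sqrt{12}}}{5556 - -252} = \frac{-39777 + \frac{1}{13 \cdot 2 \sqrt{3}}}{5556 + 252} = \frac{-39777 + \frac{1}{26 \sqrt{3}}}{5808} = \left(-39777 + \frac{\sqrt{3}}{78}\right) \frac{1}{5808} = - \frac{13259}{1936} + \frac{\sqrt{3}}{453024}$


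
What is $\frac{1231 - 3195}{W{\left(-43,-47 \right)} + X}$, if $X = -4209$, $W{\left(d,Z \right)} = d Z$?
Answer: $\frac{491}{547} \approx 0.89762$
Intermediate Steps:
$W{\left(d,Z \right)} = Z d$
$\frac{1231 - 3195}{W{\left(-43,-47 \right)} + X} = \frac{1231 - 3195}{\left(-47\right) \left(-43\right) - 4209} = - \frac{1964}{2021 - 4209} = - \frac{1964}{-2188} = \left(-1964\right) \left(- \frac{1}{2188}\right) = \frac{491}{547}$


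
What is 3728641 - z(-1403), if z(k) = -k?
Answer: 3727238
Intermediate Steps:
3728641 - z(-1403) = 3728641 - (-1)*(-1403) = 3728641 - 1*1403 = 3728641 - 1403 = 3727238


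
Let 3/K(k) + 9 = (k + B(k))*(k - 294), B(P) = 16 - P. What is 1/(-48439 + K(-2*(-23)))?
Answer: -3977/192641906 ≈ -2.0645e-5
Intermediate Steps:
K(k) = 3/(-4713 + 16*k) (K(k) = 3/(-9 + (k + (16 - k))*(k - 294)) = 3/(-9 + 16*(-294 + k)) = 3/(-9 + (-4704 + 16*k)) = 3/(-4713 + 16*k))
1/(-48439 + K(-2*(-23))) = 1/(-48439 + 3/(-4713 + 16*(-2*(-23)))) = 1/(-48439 + 3/(-4713 + 16*46)) = 1/(-48439 + 3/(-4713 + 736)) = 1/(-48439 + 3/(-3977)) = 1/(-48439 + 3*(-1/3977)) = 1/(-48439 - 3/3977) = 1/(-192641906/3977) = -3977/192641906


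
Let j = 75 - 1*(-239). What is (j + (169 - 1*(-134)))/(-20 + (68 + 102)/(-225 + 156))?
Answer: -42573/1550 ≈ -27.466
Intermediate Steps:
j = 314 (j = 75 + 239 = 314)
(j + (169 - 1*(-134)))/(-20 + (68 + 102)/(-225 + 156)) = (314 + (169 - 1*(-134)))/(-20 + (68 + 102)/(-225 + 156)) = (314 + (169 + 134))/(-20 + 170/(-69)) = (314 + 303)/(-20 + 170*(-1/69)) = 617/(-20 - 170/69) = 617/(-1550/69) = 617*(-69/1550) = -42573/1550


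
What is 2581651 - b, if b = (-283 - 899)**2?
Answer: 1184527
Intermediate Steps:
b = 1397124 (b = (-1182)**2 = 1397124)
2581651 - b = 2581651 - 1*1397124 = 2581651 - 1397124 = 1184527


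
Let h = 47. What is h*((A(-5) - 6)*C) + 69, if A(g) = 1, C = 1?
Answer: -166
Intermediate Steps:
h*((A(-5) - 6)*C) + 69 = 47*((1 - 6)*1) + 69 = 47*(-5*1) + 69 = 47*(-5) + 69 = -235 + 69 = -166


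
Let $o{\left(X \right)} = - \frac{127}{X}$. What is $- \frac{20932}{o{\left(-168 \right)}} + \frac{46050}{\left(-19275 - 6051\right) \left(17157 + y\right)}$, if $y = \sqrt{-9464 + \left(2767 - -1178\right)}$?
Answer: $\frac{- 14843467296 \sqrt{5519} + 254669369372197 i}{536067 \left(\sqrt{5519} - 17157 i\right)} \approx -27690.0 + 4.1723 \cdot 10^{-7} i$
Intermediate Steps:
$y = i \sqrt{5519}$ ($y = \sqrt{-9464 + \left(2767 + 1178\right)} = \sqrt{-9464 + 3945} = \sqrt{-5519} = i \sqrt{5519} \approx 74.29 i$)
$- \frac{20932}{o{\left(-168 \right)}} + \frac{46050}{\left(-19275 - 6051\right) \left(17157 + y\right)} = - \frac{20932}{\left(-127\right) \frac{1}{-168}} + \frac{46050}{\left(-19275 - 6051\right) \left(17157 + i \sqrt{5519}\right)} = - \frac{20932}{\left(-127\right) \left(- \frac{1}{168}\right)} + \frac{46050}{\left(-25326\right) \left(17157 + i \sqrt{5519}\right)} = - \frac{20932}{\frac{127}{168}} + \frac{46050}{-434518182 - 25326 i \sqrt{5519}} = \left(-20932\right) \frac{168}{127} + \frac{46050}{-434518182 - 25326 i \sqrt{5519}} = - \frac{3516576}{127} + \frac{46050}{-434518182 - 25326 i \sqrt{5519}}$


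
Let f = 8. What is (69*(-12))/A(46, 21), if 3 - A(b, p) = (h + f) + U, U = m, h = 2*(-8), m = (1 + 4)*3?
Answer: 207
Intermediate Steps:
m = 15 (m = 5*3 = 15)
h = -16
U = 15
A(b, p) = -4 (A(b, p) = 3 - ((-16 + 8) + 15) = 3 - (-8 + 15) = 3 - 1*7 = 3 - 7 = -4)
(69*(-12))/A(46, 21) = (69*(-12))/(-4) = -828*(-¼) = 207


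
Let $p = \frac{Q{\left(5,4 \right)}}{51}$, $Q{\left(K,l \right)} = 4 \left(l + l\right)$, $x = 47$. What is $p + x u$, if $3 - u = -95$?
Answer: $\frac{234938}{51} \approx 4606.6$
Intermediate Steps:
$u = 98$ ($u = 3 - -95 = 3 + 95 = 98$)
$Q{\left(K,l \right)} = 8 l$ ($Q{\left(K,l \right)} = 4 \cdot 2 l = 8 l$)
$p = \frac{32}{51}$ ($p = \frac{8 \cdot 4}{51} = 32 \cdot \frac{1}{51} = \frac{32}{51} \approx 0.62745$)
$p + x u = \frac{32}{51} + 47 \cdot 98 = \frac{32}{51} + 4606 = \frac{234938}{51}$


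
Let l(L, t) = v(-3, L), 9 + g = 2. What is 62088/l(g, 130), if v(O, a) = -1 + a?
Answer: -7761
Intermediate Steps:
g = -7 (g = -9 + 2 = -7)
l(L, t) = -1 + L
62088/l(g, 130) = 62088/(-1 - 7) = 62088/(-8) = 62088*(-1/8) = -7761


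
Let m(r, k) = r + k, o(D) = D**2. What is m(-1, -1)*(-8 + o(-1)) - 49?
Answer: -35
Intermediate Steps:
m(r, k) = k + r
m(-1, -1)*(-8 + o(-1)) - 49 = (-1 - 1)*(-8 + (-1)**2) - 49 = -2*(-8 + 1) - 49 = -2*(-7) - 49 = 14 - 49 = -35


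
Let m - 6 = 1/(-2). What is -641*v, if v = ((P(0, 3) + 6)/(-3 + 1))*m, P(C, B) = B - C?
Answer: 63459/4 ≈ 15865.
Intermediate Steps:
m = 11/2 (m = 6 + 1/(-2) = 6 - ½ = 11/2 ≈ 5.5000)
v = -99/4 (v = (((3 - 1*0) + 6)/(-3 + 1))*(11/2) = (((3 + 0) + 6)/(-2))*(11/2) = ((3 + 6)*(-½))*(11/2) = (9*(-½))*(11/2) = -9/2*11/2 = -99/4 ≈ -24.750)
-641*v = -641*(-99/4) = 63459/4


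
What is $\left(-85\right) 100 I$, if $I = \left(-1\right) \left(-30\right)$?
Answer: $-255000$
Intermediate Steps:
$I = 30$
$\left(-85\right) 100 I = \left(-85\right) 100 \cdot 30 = \left(-8500\right) 30 = -255000$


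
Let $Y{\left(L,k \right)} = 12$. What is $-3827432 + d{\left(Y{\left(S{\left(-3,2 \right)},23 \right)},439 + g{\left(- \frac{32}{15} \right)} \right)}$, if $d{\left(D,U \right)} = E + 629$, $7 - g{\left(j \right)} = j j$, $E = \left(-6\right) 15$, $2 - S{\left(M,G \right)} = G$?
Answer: $-3826893$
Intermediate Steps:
$S{\left(M,G \right)} = 2 - G$
$E = -90$
$g{\left(j \right)} = 7 - j^{2}$ ($g{\left(j \right)} = 7 - j j = 7 - j^{2}$)
$d{\left(D,U \right)} = 539$ ($d{\left(D,U \right)} = -90 + 629 = 539$)
$-3827432 + d{\left(Y{\left(S{\left(-3,2 \right)},23 \right)},439 + g{\left(- \frac{32}{15} \right)} \right)} = -3827432 + 539 = -3826893$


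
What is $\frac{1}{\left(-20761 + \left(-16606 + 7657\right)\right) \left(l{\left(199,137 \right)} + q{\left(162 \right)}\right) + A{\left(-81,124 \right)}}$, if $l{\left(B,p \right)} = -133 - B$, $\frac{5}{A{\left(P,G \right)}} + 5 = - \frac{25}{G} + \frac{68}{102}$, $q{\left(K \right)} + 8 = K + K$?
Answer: $\frac{1687}{801930460} \approx 2.1037 \cdot 10^{-6}$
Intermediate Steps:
$q{\left(K \right)} = -8 + 2 K$ ($q{\left(K \right)} = -8 + \left(K + K\right) = -8 + 2 K$)
$A{\left(P,G \right)} = \frac{5}{- \frac{13}{3} - \frac{25}{G}}$ ($A{\left(P,G \right)} = \frac{5}{-5 + \left(- \frac{25}{G} + \frac{68}{102}\right)} = \frac{5}{-5 + \left(- \frac{25}{G} + 68 \cdot \frac{1}{102}\right)} = \frac{5}{-5 + \left(- \frac{25}{G} + \frac{2}{3}\right)} = \frac{5}{-5 + \left(\frac{2}{3} - \frac{25}{G}\right)} = \frac{5}{- \frac{13}{3} - \frac{25}{G}}$)
$\frac{1}{\left(-20761 + \left(-16606 + 7657\right)\right) \left(l{\left(199,137 \right)} + q{\left(162 \right)}\right) + A{\left(-81,124 \right)}} = \frac{1}{\left(-20761 + \left(-16606 + 7657\right)\right) \left(\left(-133 - 199\right) + \left(-8 + 2 \cdot 162\right)\right) - \frac{1860}{75 + 13 \cdot 124}} = \frac{1}{\left(-20761 - 8949\right) \left(\left(-133 - 199\right) + \left(-8 + 324\right)\right) - \frac{1860}{75 + 1612}} = \frac{1}{- 29710 \left(-332 + 316\right) - \frac{1860}{1687}} = \frac{1}{\left(-29710\right) \left(-16\right) - 1860 \cdot \frac{1}{1687}} = \frac{1}{475360 - \frac{1860}{1687}} = \frac{1}{\frac{801930460}{1687}} = \frac{1687}{801930460}$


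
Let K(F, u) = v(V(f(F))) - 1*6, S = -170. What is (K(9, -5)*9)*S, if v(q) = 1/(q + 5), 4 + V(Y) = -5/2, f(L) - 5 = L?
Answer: 10200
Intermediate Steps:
f(L) = 5 + L
V(Y) = -13/2 (V(Y) = -4 - 5/2 = -13/2)
v(q) = 1/(5 + q)
K(F, u) = -20/3 (K(F, u) = 1/(5 - 13/2) - 1*6 = 1/(-3/2) - 6 = -2/3 - 6 = -20/3)
(K(9, -5)*9)*S = -20/3*9*(-170) = -60*(-170) = 10200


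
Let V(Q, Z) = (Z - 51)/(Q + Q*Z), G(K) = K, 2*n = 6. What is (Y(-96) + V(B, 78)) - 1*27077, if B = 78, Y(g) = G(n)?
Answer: -55609987/2054 ≈ -27074.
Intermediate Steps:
n = 3 (n = (1/2)*6 = 3)
Y(g) = 3
V(Q, Z) = (-51 + Z)/(Q + Q*Z)
(Y(-96) + V(B, 78)) - 1*27077 = (3 + (-51 + 78)/(78*(1 + 78))) - 1*27077 = (3 + (1/78)*27/79) - 27077 = (3 + (1/78)*(1/79)*27) - 27077 = (3 + 9/2054) - 27077 = 6171/2054 - 27077 = -55609987/2054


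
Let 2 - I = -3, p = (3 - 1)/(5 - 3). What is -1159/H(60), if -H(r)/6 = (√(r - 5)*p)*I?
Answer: 1159*√55/1650 ≈ 5.2093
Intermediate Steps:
p = 1 (p = 2/2 = 2*(½) = 1)
I = 5 (I = 2 - 1*(-3) = 2 + 3 = 5)
H(r) = -30*√(-5 + r) (H(r) = -6*√(r - 5)*1*5 = -6*√(-5 + r)*1*5 = -6*√(-5 + r)*5 = -30*√(-5 + r))
-1159/H(60) = -1159*(-1/(30*√(-5 + 60))) = -1159*(-√55/1650) = -(-1159)*√55/1650 = 1159*√55/1650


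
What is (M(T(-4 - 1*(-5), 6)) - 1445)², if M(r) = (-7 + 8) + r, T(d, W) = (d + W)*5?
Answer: 1985281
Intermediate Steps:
T(d, W) = 5*W + 5*d (T(d, W) = (W + d)*5 = 5*W + 5*d)
M(r) = 1 + r
(M(T(-4 - 1*(-5), 6)) - 1445)² = ((1 + (5*6 + 5*(-4 - 1*(-5)))) - 1445)² = ((1 + (30 + 5*(-4 + 5))) - 1445)² = ((1 + (30 + 5*1)) - 1445)² = ((1 + (30 + 5)) - 1445)² = ((1 + 35) - 1445)² = (36 - 1445)² = (-1409)² = 1985281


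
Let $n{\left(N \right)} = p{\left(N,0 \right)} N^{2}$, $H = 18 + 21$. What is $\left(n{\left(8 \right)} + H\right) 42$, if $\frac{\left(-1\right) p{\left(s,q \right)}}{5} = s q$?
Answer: $1638$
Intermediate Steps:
$p{\left(s,q \right)} = - 5 q s$ ($p{\left(s,q \right)} = - 5 s q = - 5 q s$)
$H = 39$
$n{\left(N \right)} = 0$ ($n{\left(N \right)} = \left(-5\right) 0 N N^{2} = 0 N^{2} = 0$)
$\left(n{\left(8 \right)} + H\right) 42 = \left(0 + 39\right) 42 = 39 \cdot 42 = 1638$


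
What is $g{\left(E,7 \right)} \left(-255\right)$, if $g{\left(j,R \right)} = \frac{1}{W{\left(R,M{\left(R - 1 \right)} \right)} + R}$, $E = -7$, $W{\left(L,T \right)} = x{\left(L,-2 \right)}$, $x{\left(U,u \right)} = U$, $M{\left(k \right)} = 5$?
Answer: $- \frac{255}{14} \approx -18.214$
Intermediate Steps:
$W{\left(L,T \right)} = L$
$g{\left(j,R \right)} = \frac{1}{2 R}$ ($g{\left(j,R \right)} = \frac{1}{R + R} = \frac{1}{2 R}$)
$g{\left(E,7 \right)} \left(-255\right) = \frac{1}{2 \cdot 7} \left(-255\right) = \frac{1}{2} \cdot \frac{1}{7} \left(-255\right) = \frac{1}{14} \left(-255\right) = - \frac{255}{14}$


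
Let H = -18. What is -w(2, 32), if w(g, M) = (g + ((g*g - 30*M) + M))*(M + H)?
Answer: 12908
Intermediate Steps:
w(g, M) = (-18 + M)*(g + g**2 - 29*M) (w(g, M) = (g + ((g*g - 30*M) + M))*(M - 18) = (g + ((g**2 - 30*M) + M))*(-18 + M) = (g + (g**2 - 29*M))*(-18 + M) = (g + g**2 - 29*M)*(-18 + M) = (-18 + M)*(g + g**2 - 29*M))
-w(2, 32) = -(-29*32**2 - 18*2 - 18*2**2 + 522*32 + 32*2 + 32*2**2) = -(-29*1024 - 36 - 18*4 + 16704 + 64 + 32*4) = -(-29696 - 36 - 72 + 16704 + 64 + 128) = -1*(-12908) = 12908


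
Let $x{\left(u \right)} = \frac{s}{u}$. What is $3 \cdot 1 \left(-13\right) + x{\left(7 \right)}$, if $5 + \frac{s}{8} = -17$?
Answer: $- \frac{449}{7} \approx -64.143$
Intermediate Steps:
$s = -176$ ($s = -40 + 8 \left(-17\right) = -40 - 136 = -176$)
$x{\left(u \right)} = - \frac{176}{u}$
$3 \cdot 1 \left(-13\right) + x{\left(7 \right)} = 3 \cdot 1 \left(-13\right) - \frac{176}{7} = 3 \left(-13\right) - \frac{176}{7} = -39 - \frac{176}{7} = - \frac{449}{7}$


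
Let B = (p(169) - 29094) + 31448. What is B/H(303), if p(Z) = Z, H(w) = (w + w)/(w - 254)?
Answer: 41209/202 ≈ 204.00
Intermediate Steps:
H(w) = 2*w/(-254 + w) (H(w) = (2*w)/(-254 + w) = 2*w/(-254 + w))
B = 2523 (B = (169 - 29094) + 31448 = -28925 + 31448 = 2523)
B/H(303) = 2523/((2*303/(-254 + 303))) = 2523/((2*303/49)) = 2523/((2*303*(1/49))) = 2523/(606/49) = 2523*(49/606) = 41209/202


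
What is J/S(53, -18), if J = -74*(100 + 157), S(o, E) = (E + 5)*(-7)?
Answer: -19018/91 ≈ -208.99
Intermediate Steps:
S(o, E) = -35 - 7*E (S(o, E) = (5 + E)*(-7) = -35 - 7*E)
J = -19018 (J = -74*257 = -19018)
J/S(53, -18) = -19018/(-35 - 7*(-18)) = -19018/(-35 + 126) = -19018/91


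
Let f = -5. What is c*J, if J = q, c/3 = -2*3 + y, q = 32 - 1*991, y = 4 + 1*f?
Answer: 20139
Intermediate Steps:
y = -1 (y = 4 + 1*(-5) = 4 - 5 = -1)
q = -959 (q = 32 - 991 = -959)
c = -21 (c = 3*(-2*3 - 1) = 3*(-6 - 1) = 3*(-7) = -21)
J = -959
c*J = -21*(-959) = 20139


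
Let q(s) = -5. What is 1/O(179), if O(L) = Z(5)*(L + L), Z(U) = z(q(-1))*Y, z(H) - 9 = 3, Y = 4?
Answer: 1/17184 ≈ 5.8194e-5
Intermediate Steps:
z(H) = 12 (z(H) = 9 + 3 = 12)
Z(U) = 48 (Z(U) = 12*4 = 48)
O(L) = 96*L (O(L) = 48*(L + L) = 48*(2*L) = 96*L)
1/O(179) = 1/(96*179) = 1/17184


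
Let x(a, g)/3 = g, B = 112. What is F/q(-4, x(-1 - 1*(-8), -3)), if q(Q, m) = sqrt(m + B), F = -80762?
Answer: -80762*sqrt(103)/103 ≈ -7957.7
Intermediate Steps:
x(a, g) = 3*g
q(Q, m) = sqrt(112 + m) (q(Q, m) = sqrt(m + 112) = sqrt(112 + m))
F/q(-4, x(-1 - 1*(-8), -3)) = -80762/sqrt(112 + 3*(-3)) = -80762/sqrt(112 - 9) = -80762*sqrt(103)/103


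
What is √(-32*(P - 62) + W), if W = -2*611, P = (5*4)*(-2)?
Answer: √2042 ≈ 45.188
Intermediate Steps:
P = -40 (P = 20*(-2) = -40)
W = -1222
√(-32*(P - 62) + W) = √(-32*(-40 - 62) - 1222) = √(-32*(-102) - 1222) = √(3264 - 1222) = √2042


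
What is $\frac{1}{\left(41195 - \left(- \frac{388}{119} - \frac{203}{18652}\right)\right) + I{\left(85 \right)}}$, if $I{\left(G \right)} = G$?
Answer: $\frac{2219588}{91631853773} \approx 2.4223 \cdot 10^{-5}$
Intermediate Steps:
$\frac{1}{\left(41195 - \left(- \frac{388}{119} - \frac{203}{18652}\right)\right) + I{\left(85 \right)}} = \frac{1}{\left(41195 - \left(- \frac{388}{119} - \frac{203}{18652}\right)\right) + 85} = \frac{1}{\left(41195 - - \frac{7261133}{2219588}\right) + 85} = \frac{1}{\left(41195 + \left(\frac{388}{119} + \frac{203}{18652}\right)\right) + 85} = \frac{1}{\left(41195 + \frac{7261133}{2219588}\right) + 85} = \frac{1}{\frac{91443188793}{2219588} + 85} = \frac{1}{\frac{91631853773}{2219588}} = \frac{2219588}{91631853773}$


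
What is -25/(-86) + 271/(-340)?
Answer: -7403/14620 ≈ -0.50636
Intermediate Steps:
-25/(-86) + 271/(-340) = -25*(-1/86) + 271*(-1/340) = 25/86 - 271/340 = -7403/14620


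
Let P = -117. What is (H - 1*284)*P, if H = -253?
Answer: 62829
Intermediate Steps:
(H - 1*284)*P = (-253 - 1*284)*(-117) = (-253 - 284)*(-117) = -537*(-117) = 62829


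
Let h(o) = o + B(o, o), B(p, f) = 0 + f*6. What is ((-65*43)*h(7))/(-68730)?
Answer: 27391/13746 ≈ 1.9927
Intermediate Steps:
B(p, f) = 6*f (B(p, f) = 0 + 6*f = 6*f)
h(o) = 7*o (h(o) = o + 6*o = 7*o)
((-65*43)*h(7))/(-68730) = ((-65*43)*(7*7))/(-68730) = -2795*49*(-1/68730) = -136955*(-1/68730) = 27391/13746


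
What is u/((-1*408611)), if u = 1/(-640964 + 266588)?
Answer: 1/152974151736 ≈ 6.5370e-12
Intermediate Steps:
u = -1/374376 (u = 1/(-374376) = -1/374376 ≈ -2.6711e-6)
u/((-1*408611)) = -1/(374376*((-1*408611))) = -1/374376/(-408611) = -1/374376*(-1/408611) = 1/152974151736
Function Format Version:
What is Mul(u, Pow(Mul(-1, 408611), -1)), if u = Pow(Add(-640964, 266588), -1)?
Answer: Rational(1, 152974151736) ≈ 6.5370e-12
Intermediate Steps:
u = Rational(-1, 374376) (u = Pow(-374376, -1) = Rational(-1, 374376) ≈ -2.6711e-6)
Mul(u, Pow(Mul(-1, 408611), -1)) = Mul(Rational(-1, 374376), Pow(Mul(-1, 408611), -1)) = Mul(Rational(-1, 374376), Pow(-408611, -1)) = Mul(Rational(-1, 374376), Rational(-1, 408611)) = Rational(1, 152974151736)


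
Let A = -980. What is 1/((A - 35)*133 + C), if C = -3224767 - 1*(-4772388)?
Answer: 1/1412626 ≈ 7.0790e-7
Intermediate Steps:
C = 1547621 (C = -3224767 + 4772388 = 1547621)
1/((A - 35)*133 + C) = 1/((-980 - 35)*133 + 1547621) = 1/(-1015*133 + 1547621) = 1/(-134995 + 1547621) = 1/1412626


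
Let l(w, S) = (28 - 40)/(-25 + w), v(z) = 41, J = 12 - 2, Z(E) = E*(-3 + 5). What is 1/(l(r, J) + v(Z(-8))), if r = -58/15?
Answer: 433/17933 ≈ 0.024145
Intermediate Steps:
Z(E) = 2*E (Z(E) = E*2 = 2*E)
r = -58/15 (r = -58*1/15 = -58/15 ≈ -3.8667)
J = 10
l(w, S) = -12/(-25 + w)
1/(l(r, J) + v(Z(-8))) = 1/(-12/(-25 - 58/15) + 41) = 1/(-12/(-433/15) + 41) = 1/(-12*(-15/433) + 41) = 1/(180/433 + 41) = 1/(17933/433) = 433/17933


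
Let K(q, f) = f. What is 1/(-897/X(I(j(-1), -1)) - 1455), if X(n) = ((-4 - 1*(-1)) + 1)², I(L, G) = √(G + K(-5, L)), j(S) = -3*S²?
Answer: -4/6717 ≈ -0.00059550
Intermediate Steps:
I(L, G) = √(G + L)
X(n) = 4 (X(n) = ((-4 + 1) + 1)² = (-3 + 1)² = (-2)² = 4)
1/(-897/X(I(j(-1), -1)) - 1455) = 1/(-897/4 - 1455) = 1/(-6717/4) = -4/6717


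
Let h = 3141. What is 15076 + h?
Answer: 18217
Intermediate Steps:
15076 + h = 15076 + 3141 = 18217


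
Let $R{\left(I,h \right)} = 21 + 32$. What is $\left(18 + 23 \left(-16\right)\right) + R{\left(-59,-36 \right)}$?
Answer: $-297$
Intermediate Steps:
$R{\left(I,h \right)} = 53$
$\left(18 + 23 \left(-16\right)\right) + R{\left(-59,-36 \right)} = \left(18 + 23 \left(-16\right)\right) + 53 = \left(18 - 368\right) + 53 = -350 + 53 = -297$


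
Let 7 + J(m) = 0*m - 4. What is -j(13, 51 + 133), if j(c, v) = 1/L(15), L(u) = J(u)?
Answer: 1/11 ≈ 0.090909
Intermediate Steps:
J(m) = -11 (J(m) = -7 + (0*m - 4) = -7 + (0 - 4) = -7 - 4 = -11)
L(u) = -11
j(c, v) = -1/11 (j(c, v) = 1/(-11) = -1/11)
-j(13, 51 + 133) = -1*(-1/11) = 1/11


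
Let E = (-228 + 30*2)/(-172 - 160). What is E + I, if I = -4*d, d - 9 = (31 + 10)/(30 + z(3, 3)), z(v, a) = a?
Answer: -110830/2739 ≈ -40.464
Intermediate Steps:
d = 338/33 (d = 9 + (31 + 10)/(30 + 3) = 9 + 41/33 = 338/33 ≈ 10.242)
I = -1352/33 (I = -4*338/33 = -1352/33 ≈ -40.970)
E = 42/83 (E = (-228 + 60)/(-332) = -168*(-1/332) = 42/83 ≈ 0.50602)
E + I = 42/83 - 1352/33 = -110830/2739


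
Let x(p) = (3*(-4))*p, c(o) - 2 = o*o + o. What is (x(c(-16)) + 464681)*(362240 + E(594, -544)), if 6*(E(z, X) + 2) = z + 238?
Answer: 502011630010/3 ≈ 1.6734e+11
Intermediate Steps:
E(z, X) = 113/3 + z/6 (E(z, X) = -2 + (z + 238)/6 = -2 + (238 + z)/6 = -2 + (119/3 + z/6) = 113/3 + z/6)
c(o) = 2 + o + o**2 (c(o) = 2 + (o*o + o) = 2 + (o**2 + o) = 2 + (o + o**2) = 2 + o + o**2)
x(p) = -12*p
(x(c(-16)) + 464681)*(362240 + E(594, -544)) = (-12*(2 - 16 + (-16)**2) + 464681)*(362240 + (113/3 + (1/6)*594)) = (-12*(2 - 16 + 256) + 464681)*(362240 + (113/3 + 99)) = (-12*242 + 464681)*(362240 + 410/3) = (-2904 + 464681)*(1087130/3) = 461777*(1087130/3) = 502011630010/3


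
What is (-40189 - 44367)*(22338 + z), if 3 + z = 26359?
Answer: -4117369864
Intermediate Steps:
z = 26356 (z = -3 + 26359 = 26356)
(-40189 - 44367)*(22338 + z) = (-40189 - 44367)*(22338 + 26356) = -84556*48694 = -4117369864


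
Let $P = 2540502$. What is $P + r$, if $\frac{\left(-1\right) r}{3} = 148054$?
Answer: $2096340$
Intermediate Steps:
$r = -444162$ ($r = \left(-3\right) 148054 = -444162$)
$P + r = 2540502 - 444162 = 2096340$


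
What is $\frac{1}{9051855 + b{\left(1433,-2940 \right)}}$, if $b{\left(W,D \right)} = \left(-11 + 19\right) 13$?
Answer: $\frac{1}{9051959} \approx 1.1047 \cdot 10^{-7}$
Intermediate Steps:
$b{\left(W,D \right)} = 104$ ($b{\left(W,D \right)} = 8 \cdot 13 = 104$)
$\frac{1}{9051855 + b{\left(1433,-2940 \right)}} = \frac{1}{9051855 + 104} = \frac{1}{9051959}$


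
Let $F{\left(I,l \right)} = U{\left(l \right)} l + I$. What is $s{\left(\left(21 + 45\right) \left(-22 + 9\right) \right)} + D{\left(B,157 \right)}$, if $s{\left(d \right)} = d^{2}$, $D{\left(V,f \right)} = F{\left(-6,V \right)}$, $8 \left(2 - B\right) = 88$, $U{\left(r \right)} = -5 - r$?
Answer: $736122$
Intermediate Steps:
$F{\left(I,l \right)} = I + l \left(-5 - l\right)$ ($F{\left(I,l \right)} = \left(-5 - l\right) l + I = l \left(-5 - l\right) + I = I + l \left(-5 - l\right)$)
$B = -9$ ($B = 2 - 11 = -9$)
$D{\left(V,f \right)} = -6 - V \left(5 + V\right)$
$s{\left(\left(21 + 45\right) \left(-22 + 9\right) \right)} + D{\left(B,157 \right)} = \left(\left(21 + 45\right) \left(-22 + 9\right)\right)^{2} - \left(6 - 9 \left(5 - 9\right)\right) = \left(66 \left(-13\right)\right)^{2} - \left(6 - -36\right) = \left(-858\right)^{2} - 42 = 736164 - 42 = 736122$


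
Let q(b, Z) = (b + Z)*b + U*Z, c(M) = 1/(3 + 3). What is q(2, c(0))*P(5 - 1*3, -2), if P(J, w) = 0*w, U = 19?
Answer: 0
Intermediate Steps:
P(J, w) = 0
c(M) = ⅙ (c(M) = 1/6 = ⅙)
q(b, Z) = 19*Z + b*(Z + b) (q(b, Z) = (b + Z)*b + 19*Z = (Z + b)*b + 19*Z = b*(Z + b) + 19*Z = 19*Z + b*(Z + b))
q(2, c(0))*P(5 - 1*3, -2) = (2² + 19*(⅙) + (⅙)*2)*0 = (4 + 19/6 + ⅓)*0 = (15/2)*0 = 0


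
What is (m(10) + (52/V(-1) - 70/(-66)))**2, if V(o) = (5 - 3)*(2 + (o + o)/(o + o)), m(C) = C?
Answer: 47089/121 ≈ 389.17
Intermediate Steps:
V(o) = 6 (V(o) = 2*(2 + (2*o)/((2*o))) = 2*(2 + (2*o)*(1/(2*o))) = 2*(2 + 1) = 2*3 = 6)
(m(10) + (52/V(-1) - 70/(-66)))**2 = (10 + (52/6 - 70/(-66)))**2 = (10 + (52*(1/6) - 70*(-1/66)))**2 = (10 + (26/3 + 35/33))**2 = (10 + 107/11)**2 = (217/11)**2 = 47089/121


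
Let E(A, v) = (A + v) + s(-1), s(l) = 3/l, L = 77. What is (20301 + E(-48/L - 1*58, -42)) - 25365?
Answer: -397907/77 ≈ -5167.6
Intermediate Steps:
E(A, v) = -3 + A + v (E(A, v) = (A + v) + 3/(-1) = (A + v) + 3*(-1) = (A + v) - 3 = -3 + A + v)
(20301 + E(-48/L - 1*58, -42)) - 25365 = (20301 + (-3 + (-48/77 - 1*58) - 42)) - 25365 = (20301 + (-3 + (-48*1/77 - 58) - 42)) - 25365 = (20301 + (-3 + (-48/77 - 58) - 42)) - 25365 = (20301 + (-3 - 4514/77 - 42)) - 25365 = (20301 - 7979/77) - 25365 = 1555198/77 - 25365 = -397907/77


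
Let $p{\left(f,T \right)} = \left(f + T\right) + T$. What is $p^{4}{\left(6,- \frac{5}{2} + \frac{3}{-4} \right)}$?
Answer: $\frac{1}{16} \approx 0.0625$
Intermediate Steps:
$p{\left(f,T \right)} = f + 2 T$ ($p{\left(f,T \right)} = \left(T + f\right) + T = f + 2 T$)
$p^{4}{\left(6,- \frac{5}{2} + \frac{3}{-4} \right)} = \left(6 + 2 \left(- \frac{5}{2} + \frac{3}{-4}\right)\right)^{4} = \left(6 + 2 \left(\left(-5\right) \frac{1}{2} + 3 \left(- \frac{1}{4}\right)\right)\right)^{4} = \left(6 + 2 \left(- \frac{5}{2} - \frac{3}{4}\right)\right)^{4} = \left(6 + 2 \left(- \frac{13}{4}\right)\right)^{4} = \left(6 - \frac{13}{2}\right)^{4} = \left(- \frac{1}{2}\right)^{4} = \frac{1}{16}$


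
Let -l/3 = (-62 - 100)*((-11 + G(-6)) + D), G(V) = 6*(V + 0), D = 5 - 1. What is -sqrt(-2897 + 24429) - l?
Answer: 20898 - 2*sqrt(5383) ≈ 20751.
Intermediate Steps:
D = 4
G(V) = 6*V
l = -20898 (l = -3*(-62 - 100)*((-11 + 6*(-6)) + 4) = -(-486)*((-11 - 36) + 4) = -(-486)*(-47 + 4) = -(-486)*(-43) = -3*6966 = -20898)
-sqrt(-2897 + 24429) - l = -sqrt(-2897 + 24429) - 1*(-20898) = -sqrt(21532) + 20898 = -2*sqrt(5383) + 20898 = 20898 - 2*sqrt(5383)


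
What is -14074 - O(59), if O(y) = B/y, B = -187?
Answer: -830179/59 ≈ -14071.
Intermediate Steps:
O(y) = -187/y
-14074 - O(59) = -14074 - (-187)/59 = -14074 - 1*(-187/59) = -14074 + 187/59 = -830179/59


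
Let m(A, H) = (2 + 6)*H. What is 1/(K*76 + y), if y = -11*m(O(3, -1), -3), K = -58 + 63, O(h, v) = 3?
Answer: 1/644 ≈ 0.0015528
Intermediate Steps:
m(A, H) = 8*H
K = 5
y = 264 (y = -88*(-3) = -11*(-24) = 264)
1/(K*76 + y) = 1/(5*76 + 264) = 1/(380 + 264) = 1/644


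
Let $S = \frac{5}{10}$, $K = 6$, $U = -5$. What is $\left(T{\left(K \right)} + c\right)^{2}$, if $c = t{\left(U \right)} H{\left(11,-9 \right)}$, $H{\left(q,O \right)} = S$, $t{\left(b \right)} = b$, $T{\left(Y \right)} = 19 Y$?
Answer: $\frac{49729}{4} \approx 12432.0$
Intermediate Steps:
$S = \frac{1}{2}$ ($S = 5 \cdot \frac{1}{10} = \frac{1}{2} \approx 0.5$)
$H{\left(q,O \right)} = \frac{1}{2}$
$c = - \frac{5}{2}$ ($c = \left(-5\right) \frac{1}{2} = - \frac{5}{2} \approx -2.5$)
$\left(T{\left(K \right)} + c\right)^{2} = \left(19 \cdot 6 - \frac{5}{2}\right)^{2} = \left(114 - \frac{5}{2}\right)^{2} = \left(\frac{223}{2}\right)^{2} = \frac{49729}{4}$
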